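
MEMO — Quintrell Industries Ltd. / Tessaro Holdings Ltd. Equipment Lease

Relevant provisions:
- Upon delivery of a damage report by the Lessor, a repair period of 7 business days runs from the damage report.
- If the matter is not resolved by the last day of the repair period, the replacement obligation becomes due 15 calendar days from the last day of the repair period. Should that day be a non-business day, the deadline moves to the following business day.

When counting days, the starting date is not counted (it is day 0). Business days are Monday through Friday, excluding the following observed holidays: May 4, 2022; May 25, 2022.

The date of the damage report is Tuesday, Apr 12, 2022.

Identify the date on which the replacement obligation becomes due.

From Tuesday, Apr 12, 2022, 7 business days (Apr 13, Apr 14, Apr 15, Apr 18, Apr 19, Apr 20, Apr 21, skipping weekends) brings us to Thursday, Apr 21, 2022, which is the last day of the repair period.
The date on which the replacement obligation becomes due: 15 calendar days after Apr 21, 2022 is May 6, 2022. May 6, 2022 is a Friday and is not a listed holiday, so no roll-forward applies.

May 6, 2022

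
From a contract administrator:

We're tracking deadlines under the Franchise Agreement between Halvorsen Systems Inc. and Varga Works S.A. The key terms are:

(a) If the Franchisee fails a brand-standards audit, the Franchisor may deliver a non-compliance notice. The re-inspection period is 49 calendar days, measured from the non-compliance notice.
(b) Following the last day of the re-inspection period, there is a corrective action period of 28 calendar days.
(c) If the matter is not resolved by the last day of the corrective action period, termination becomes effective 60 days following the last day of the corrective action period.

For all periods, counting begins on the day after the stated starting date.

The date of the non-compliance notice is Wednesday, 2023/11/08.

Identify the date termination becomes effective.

Adding 49 calendar days to 2023/11/08 gives 2023/12/27, which is the last day of the re-inspection period.
The last day of the corrective action period: 2023/12/27 + 28 days = 2024/01/24.
The date termination becomes effective: 2024/01/24 + 60 days = 2024/03/24.

2024/03/24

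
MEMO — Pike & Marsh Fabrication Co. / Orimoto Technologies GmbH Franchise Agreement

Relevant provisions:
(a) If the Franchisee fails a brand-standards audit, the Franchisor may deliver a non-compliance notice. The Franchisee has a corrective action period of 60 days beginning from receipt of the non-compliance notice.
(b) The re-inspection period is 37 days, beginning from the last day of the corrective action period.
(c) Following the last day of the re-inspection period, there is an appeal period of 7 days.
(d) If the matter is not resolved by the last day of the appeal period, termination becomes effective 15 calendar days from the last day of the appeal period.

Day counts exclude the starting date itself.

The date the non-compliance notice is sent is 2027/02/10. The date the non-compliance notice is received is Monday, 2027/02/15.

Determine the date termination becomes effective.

The last day of the corrective action period: 60 calendar days after 2027/02/15 is 2027/04/16.
Adding 37 calendar days to 2027/04/16 gives 2027/05/23, which is the last day of the re-inspection period.
Adding 7 calendar days to 2027/05/23 gives 2027/05/30, which is the last day of the appeal period.
The date termination becomes effective: 15 calendar days after 2027/05/30 is 2027/06/14.

2027/06/14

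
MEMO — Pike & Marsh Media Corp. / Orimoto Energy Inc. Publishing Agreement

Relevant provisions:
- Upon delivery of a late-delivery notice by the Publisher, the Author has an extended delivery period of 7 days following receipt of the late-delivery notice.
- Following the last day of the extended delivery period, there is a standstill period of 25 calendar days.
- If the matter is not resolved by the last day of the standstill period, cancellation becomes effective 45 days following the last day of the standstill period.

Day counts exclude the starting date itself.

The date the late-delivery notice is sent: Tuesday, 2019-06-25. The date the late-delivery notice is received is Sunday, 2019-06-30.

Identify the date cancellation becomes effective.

2019-09-15

The last day of the extended delivery period: 2019-06-30 + 7 days = 2019-07-07.
The last day of the standstill period: 2019-07-07 + 25 days = 2019-08-01.
Adding 45 calendar days to 2019-08-01 gives 2019-09-15, which is the date cancellation becomes effective.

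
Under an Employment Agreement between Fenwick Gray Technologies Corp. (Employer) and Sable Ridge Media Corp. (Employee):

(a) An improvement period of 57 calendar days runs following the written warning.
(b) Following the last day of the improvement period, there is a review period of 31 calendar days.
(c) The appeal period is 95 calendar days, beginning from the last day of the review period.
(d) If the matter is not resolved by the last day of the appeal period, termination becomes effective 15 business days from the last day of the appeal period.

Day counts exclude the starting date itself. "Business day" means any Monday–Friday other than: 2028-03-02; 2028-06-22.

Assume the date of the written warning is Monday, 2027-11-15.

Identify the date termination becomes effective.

Adding 57 calendar days to 2027-11-15 gives 2028-01-11, which is the last day of the improvement period.
The last day of the review period: 2028-01-11 + 31 days = 2028-02-11.
The last day of the appeal period: 2028-02-11 + 95 days = 2028-05-16.
From Tuesday, 2028-05-16, 15 business days (May 17, May 18, May 19, May 22, …, Jun 2, Jun 5, Jun 6, skipping weekends) brings us to Tuesday, 2028-06-06, which is the date termination becomes effective.

2028-06-06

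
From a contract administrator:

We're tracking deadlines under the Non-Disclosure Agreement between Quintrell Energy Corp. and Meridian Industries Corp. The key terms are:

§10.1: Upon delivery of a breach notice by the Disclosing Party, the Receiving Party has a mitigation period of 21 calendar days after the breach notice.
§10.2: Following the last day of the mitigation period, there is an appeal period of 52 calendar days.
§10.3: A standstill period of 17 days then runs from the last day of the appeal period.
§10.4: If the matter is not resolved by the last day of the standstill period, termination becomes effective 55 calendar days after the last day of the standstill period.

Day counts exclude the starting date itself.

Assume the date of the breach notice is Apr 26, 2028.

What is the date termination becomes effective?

The last day of the mitigation period: Apr 26, 2028 + 21 days = May 17, 2028.
The last day of the appeal period: 52 calendar days after May 17, 2028 is Jul 8, 2028.
The last day of the standstill period: Jul 8, 2028 + 17 days = Jul 25, 2028.
The date termination becomes effective: 55 calendar days after Jul 25, 2028 is Sep 18, 2028.

Sep 18, 2028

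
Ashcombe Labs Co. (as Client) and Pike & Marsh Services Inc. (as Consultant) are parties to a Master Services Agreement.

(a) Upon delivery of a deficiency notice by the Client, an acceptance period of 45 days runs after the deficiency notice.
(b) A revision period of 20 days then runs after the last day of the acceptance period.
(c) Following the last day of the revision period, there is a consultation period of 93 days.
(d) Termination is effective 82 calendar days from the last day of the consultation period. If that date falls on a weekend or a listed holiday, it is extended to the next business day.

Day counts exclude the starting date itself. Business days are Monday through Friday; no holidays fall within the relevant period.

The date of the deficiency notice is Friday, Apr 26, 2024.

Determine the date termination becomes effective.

The last day of the acceptance period: Apr 26, 2024 + 45 days = Jun 10, 2024.
Adding 20 calendar days to Jun 10, 2024 gives Jun 30, 2024, which is the last day of the revision period.
The last day of the consultation period: Jun 30, 2024 + 93 days = Oct 1, 2024.
The date termination becomes effective: 82 calendar days after Oct 1, 2024 is Dec 22, 2024. That falls on a Sunday, so it rolls to the next business day, Monday, Dec 23, 2024.

Dec 23, 2024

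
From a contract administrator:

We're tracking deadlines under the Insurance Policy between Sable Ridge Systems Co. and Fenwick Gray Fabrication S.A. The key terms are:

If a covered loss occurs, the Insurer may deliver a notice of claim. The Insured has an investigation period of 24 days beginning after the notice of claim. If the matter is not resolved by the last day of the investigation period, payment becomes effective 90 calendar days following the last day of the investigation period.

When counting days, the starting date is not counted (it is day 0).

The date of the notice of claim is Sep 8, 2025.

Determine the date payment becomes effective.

Dec 31, 2025

The last day of the investigation period: 24 calendar days after Sep 8, 2025 is Oct 2, 2025.
The date payment becomes effective: Oct 2, 2025 + 90 days = Dec 31, 2025.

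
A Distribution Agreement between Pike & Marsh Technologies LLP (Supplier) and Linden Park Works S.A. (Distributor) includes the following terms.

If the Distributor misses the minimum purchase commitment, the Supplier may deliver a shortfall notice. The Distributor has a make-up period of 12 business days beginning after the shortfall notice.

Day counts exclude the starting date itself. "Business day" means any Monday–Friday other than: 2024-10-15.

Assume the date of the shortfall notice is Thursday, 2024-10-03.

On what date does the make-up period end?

2024-10-22

The last day of the make-up period: counting 12 business days from Thursday, 2024-10-03 (Oct 4, Oct 7, Oct 8, Oct 9, …, Oct 18, Oct 21, Oct 22, skipping weekends and the listed holiday on Oct 15) reaches Tuesday, 2024-10-22.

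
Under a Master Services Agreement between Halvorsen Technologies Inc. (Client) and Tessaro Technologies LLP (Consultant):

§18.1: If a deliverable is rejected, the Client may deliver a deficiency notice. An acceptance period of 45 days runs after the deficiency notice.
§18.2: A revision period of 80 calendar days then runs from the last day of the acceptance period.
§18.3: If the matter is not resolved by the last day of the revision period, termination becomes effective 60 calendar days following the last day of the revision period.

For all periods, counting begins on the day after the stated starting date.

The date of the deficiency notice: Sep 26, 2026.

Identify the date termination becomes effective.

Mar 30, 2027

The last day of the acceptance period: Sep 26, 2026 + 45 days = Nov 10, 2026.
The last day of the revision period: 80 calendar days after Nov 10, 2026 is Jan 29, 2027.
Adding 60 calendar days to Jan 29, 2027 gives Mar 30, 2027, which is the date termination becomes effective.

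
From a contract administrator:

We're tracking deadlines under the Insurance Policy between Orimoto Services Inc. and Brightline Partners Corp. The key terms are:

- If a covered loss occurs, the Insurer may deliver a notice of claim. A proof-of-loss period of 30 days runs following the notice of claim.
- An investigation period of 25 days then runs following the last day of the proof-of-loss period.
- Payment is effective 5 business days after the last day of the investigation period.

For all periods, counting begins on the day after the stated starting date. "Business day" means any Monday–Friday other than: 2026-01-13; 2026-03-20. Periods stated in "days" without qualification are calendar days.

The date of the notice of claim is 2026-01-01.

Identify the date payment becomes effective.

2026-03-04

The last day of the proof-of-loss period: 2026-01-01 + 30 days = 2026-01-31.
Adding 25 calendar days to 2026-01-31 gives 2026-02-25, which is the last day of the investigation period.
From Wednesday, 2026-02-25, 5 business days (Feb 26, Feb 27, Mar 2, Mar 3, Mar 4, skipping weekends) brings us to Wednesday, 2026-03-04, which is the date payment becomes effective.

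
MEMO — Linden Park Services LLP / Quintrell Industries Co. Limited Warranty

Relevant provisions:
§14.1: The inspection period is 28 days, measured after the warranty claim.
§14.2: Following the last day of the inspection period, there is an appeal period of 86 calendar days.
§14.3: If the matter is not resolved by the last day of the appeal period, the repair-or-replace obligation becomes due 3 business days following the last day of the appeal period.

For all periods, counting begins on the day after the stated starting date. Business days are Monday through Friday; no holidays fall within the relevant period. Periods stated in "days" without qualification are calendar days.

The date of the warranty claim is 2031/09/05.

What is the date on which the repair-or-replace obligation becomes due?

2031/12/31

The last day of the inspection period: 2031/09/05 + 28 days = 2031/10/03.
The last day of the appeal period: 2031/10/03 + 86 days = 2031/12/28.
The date on which the repair-or-replace obligation becomes due: counting 3 business days from Sunday, 2031/12/28 (Dec 29, Dec 30, Dec 31, skipping weekends) reaches Wednesday, 2031/12/31.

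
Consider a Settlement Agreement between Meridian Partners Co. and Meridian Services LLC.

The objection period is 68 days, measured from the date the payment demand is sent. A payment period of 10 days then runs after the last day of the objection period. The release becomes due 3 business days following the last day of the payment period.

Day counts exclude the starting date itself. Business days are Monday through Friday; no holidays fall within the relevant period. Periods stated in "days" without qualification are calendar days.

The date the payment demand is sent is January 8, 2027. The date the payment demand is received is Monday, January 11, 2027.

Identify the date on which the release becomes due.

March 31, 2027

The last day of the objection period: 68 calendar days after January 8, 2027 is March 17, 2027.
The last day of the payment period: March 17, 2027 + 10 days = March 27, 2027.
The date on which the release becomes due: counting 3 business days from Saturday, March 27, 2027 (Mar 29, Mar 30, Mar 31, skipping weekends) reaches Wednesday, March 31, 2027.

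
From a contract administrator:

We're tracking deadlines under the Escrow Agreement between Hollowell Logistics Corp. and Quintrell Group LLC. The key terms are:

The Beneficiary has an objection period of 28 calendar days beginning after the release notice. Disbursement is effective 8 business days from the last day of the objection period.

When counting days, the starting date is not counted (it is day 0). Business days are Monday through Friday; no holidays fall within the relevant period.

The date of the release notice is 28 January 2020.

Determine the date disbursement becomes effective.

6 March 2020

The last day of the objection period: 28 calendar days after 28 January 2020 is 25 February 2020.
From Tuesday, 25 February 2020, 8 business days (Feb 26, Feb 27, Feb 28, Mar 2, Mar 3, Mar 4, Mar 5, Mar 6, skipping weekends) brings us to Friday, 6 March 2020, which is the date disbursement becomes effective.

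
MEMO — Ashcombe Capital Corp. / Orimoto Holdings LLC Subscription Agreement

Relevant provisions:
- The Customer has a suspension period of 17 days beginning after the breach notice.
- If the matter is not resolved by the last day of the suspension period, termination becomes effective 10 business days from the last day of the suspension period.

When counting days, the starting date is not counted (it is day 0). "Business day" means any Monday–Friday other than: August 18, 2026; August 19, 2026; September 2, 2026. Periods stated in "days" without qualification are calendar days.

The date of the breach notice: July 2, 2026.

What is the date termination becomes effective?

July 31, 2026

The last day of the suspension period: 17 calendar days after July 2, 2026 is July 19, 2026.
The date termination becomes effective: counting 10 business days from Sunday, July 19, 2026 (Jul 20, Jul 21, Jul 22, Jul 23, Jul 24, Jul 27, Jul 28, Jul 29, Jul 30, Jul 31, skipping weekends) reaches Friday, July 31, 2026.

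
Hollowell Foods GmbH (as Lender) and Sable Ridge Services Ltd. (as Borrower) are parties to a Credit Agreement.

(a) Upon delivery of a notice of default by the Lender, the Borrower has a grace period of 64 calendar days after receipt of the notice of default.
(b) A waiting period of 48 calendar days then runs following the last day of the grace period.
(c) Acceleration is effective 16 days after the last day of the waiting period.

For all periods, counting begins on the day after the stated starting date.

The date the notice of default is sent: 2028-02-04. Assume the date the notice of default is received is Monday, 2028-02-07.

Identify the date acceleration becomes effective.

2028-06-14

The last day of the grace period: 2028-02-07 + 64 days = 2028-04-11.
Adding 48 calendar days to 2028-04-11 gives 2028-05-29, which is the last day of the waiting period.
Adding 16 calendar days to 2028-05-29 gives 2028-06-14, which is the date acceleration becomes effective.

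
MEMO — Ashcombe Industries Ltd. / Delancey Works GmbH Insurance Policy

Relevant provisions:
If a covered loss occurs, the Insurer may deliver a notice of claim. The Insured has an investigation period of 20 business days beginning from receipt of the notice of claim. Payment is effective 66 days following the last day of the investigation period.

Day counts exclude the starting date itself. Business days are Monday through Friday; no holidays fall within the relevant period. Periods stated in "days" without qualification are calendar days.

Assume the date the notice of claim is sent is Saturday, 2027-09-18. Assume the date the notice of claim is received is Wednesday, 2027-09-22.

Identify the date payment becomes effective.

2027-12-25

The last day of the investigation period: counting 20 business days from Wednesday, 2027-09-22 (Sep 23, Sep 24, Sep 27, Sep 28, …, Oct 18, Oct 19, Oct 20, skipping weekends) reaches Wednesday, 2027-10-20.
The date payment becomes effective: 2027-10-20 + 66 days = 2027-12-25.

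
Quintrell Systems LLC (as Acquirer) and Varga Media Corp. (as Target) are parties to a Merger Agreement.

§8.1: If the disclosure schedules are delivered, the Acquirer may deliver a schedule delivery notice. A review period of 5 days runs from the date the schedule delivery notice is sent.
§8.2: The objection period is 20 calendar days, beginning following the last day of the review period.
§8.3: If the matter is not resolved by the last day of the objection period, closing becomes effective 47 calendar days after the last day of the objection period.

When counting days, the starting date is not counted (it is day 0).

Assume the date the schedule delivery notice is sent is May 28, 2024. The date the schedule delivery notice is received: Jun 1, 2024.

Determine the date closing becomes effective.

The last day of the review period: May 28, 2024 + 5 days = Jun 2, 2024.
Adding 20 calendar days to Jun 2, 2024 gives Jun 22, 2024, which is the last day of the objection period.
The date closing becomes effective: 47 calendar days after Jun 22, 2024 is Aug 8, 2024.

Aug 8, 2024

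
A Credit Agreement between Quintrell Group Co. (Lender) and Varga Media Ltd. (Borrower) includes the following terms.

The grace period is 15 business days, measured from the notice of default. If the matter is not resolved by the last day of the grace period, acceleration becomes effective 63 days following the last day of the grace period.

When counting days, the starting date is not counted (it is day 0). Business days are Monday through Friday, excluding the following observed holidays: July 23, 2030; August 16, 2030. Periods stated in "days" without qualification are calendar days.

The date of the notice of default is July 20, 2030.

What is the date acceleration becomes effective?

October 14, 2030

The last day of the grace period: 15 business days after Saturday, July 20, 2030, skipping weekends and the listed holiday on Jul 23 — Jul 22, Jul 24, Jul 25, Jul 26, …, Aug 8, Aug 9, Aug 12 — lands on Monday, August 12, 2030.
Adding 63 calendar days to August 12, 2030 gives October 14, 2030, which is the date acceleration becomes effective.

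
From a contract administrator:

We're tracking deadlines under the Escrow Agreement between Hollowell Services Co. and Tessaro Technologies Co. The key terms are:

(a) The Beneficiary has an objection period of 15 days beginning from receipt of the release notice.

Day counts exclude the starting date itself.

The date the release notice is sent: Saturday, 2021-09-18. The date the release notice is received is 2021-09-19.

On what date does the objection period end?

2021-10-04

The last day of the objection period: 2021-09-19 + 15 days = 2021-10-04.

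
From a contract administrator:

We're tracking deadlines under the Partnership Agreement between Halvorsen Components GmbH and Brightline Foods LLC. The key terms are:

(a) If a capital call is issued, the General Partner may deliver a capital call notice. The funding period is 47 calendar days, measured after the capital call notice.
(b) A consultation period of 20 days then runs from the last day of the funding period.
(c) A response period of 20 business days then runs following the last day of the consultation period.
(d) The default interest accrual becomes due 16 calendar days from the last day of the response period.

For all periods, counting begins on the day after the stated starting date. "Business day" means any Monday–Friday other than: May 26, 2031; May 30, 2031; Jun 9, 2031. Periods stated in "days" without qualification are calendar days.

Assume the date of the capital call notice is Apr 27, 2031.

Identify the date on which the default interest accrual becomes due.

Aug 16, 2031

Adding 47 calendar days to Apr 27, 2031 gives Jun 13, 2031, which is the last day of the funding period.
The last day of the consultation period: Jun 13, 2031 + 20 days = Jul 3, 2031.
From Thursday, Jul 3, 2031, 20 business days (Jul 4, Jul 7, Jul 8, Jul 9, …, Jul 29, Jul 30, Jul 31, skipping weekends) brings us to Thursday, Jul 31, 2031, which is the last day of the response period.
Adding 16 calendar days to Jul 31, 2031 gives Aug 16, 2031, which is the date on which the default interest accrual becomes due.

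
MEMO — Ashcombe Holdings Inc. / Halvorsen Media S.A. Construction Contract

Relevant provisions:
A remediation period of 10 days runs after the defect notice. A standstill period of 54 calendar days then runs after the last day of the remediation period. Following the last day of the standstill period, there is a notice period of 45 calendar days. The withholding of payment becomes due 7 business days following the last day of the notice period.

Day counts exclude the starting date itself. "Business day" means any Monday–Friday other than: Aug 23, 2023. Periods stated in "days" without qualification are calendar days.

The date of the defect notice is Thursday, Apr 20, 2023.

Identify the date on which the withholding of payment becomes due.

Aug 16, 2023

The last day of the remediation period: Apr 20, 2023 + 10 days = Apr 30, 2023.
The last day of the standstill period: Apr 30, 2023 + 54 days = Jun 23, 2023.
The last day of the notice period: 45 calendar days after Jun 23, 2023 is Aug 7, 2023.
The date on which the withholding of payment becomes due: 7 business days after Monday, Aug 7, 2023, skipping weekends — Aug 8, Aug 9, Aug 10, Aug 11, Aug 14, Aug 15, Aug 16 — lands on Wednesday, Aug 16, 2023.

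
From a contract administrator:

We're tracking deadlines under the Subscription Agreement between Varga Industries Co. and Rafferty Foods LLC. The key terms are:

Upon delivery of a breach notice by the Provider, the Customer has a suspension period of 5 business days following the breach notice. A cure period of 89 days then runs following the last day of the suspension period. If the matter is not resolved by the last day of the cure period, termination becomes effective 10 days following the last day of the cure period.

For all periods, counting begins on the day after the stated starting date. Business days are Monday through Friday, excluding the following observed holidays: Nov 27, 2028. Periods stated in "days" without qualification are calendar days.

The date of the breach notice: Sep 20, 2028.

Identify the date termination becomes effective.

Jan 4, 2029

The last day of the suspension period: 5 business days after Wednesday, Sep 20, 2028, skipping weekends — Sep 21, Sep 22, Sep 25, Sep 26, Sep 27 — lands on Wednesday, Sep 27, 2028.
The last day of the cure period: 89 calendar days after Sep 27, 2028 is Dec 25, 2028.
The date termination becomes effective: Dec 25, 2028 + 10 days = Jan 4, 2029.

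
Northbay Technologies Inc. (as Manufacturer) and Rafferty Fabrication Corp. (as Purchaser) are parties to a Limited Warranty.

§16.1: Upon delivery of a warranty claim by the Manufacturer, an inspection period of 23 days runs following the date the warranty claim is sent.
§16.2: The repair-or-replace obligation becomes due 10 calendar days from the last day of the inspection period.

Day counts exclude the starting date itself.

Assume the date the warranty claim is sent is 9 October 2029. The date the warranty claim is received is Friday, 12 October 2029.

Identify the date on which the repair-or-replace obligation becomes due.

The last day of the inspection period: 9 October 2029 + 23 days = 1 November 2029.
The date on which the repair-or-replace obligation becomes due: 10 calendar days after 1 November 2029 is 11 November 2029.

11 November 2029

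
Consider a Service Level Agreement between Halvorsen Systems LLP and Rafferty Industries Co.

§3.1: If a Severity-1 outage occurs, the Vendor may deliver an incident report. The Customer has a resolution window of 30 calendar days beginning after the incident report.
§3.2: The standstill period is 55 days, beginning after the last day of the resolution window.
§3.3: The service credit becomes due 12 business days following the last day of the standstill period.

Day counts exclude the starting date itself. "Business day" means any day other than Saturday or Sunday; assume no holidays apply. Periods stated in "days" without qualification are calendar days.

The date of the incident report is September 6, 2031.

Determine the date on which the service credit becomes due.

December 16, 2031

The last day of the resolution window: September 6, 2031 + 30 days = October 6, 2031.
The last day of the standstill period: 55 calendar days after October 6, 2031 is November 30, 2031.
The date on which the service credit becomes due: counting 12 business days from Sunday, November 30, 2031 (Dec 1, Dec 2, Dec 3, Dec 4, …, Dec 12, Dec 15, Dec 16, skipping weekends) reaches Tuesday, December 16, 2031.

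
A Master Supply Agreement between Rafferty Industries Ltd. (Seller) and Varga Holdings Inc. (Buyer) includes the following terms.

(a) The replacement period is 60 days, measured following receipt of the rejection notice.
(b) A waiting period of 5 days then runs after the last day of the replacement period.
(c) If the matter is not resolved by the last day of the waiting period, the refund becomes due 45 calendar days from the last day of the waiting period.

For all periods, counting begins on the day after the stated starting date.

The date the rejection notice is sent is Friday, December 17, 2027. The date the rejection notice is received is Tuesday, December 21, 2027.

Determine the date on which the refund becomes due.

April 9, 2028

The last day of the replacement period: December 21, 2027 + 60 days = February 19, 2028.
The last day of the waiting period: 5 calendar days after February 19, 2028 is February 24, 2028.
The date on which the refund becomes due: 45 calendar days after February 24, 2028 is April 9, 2028.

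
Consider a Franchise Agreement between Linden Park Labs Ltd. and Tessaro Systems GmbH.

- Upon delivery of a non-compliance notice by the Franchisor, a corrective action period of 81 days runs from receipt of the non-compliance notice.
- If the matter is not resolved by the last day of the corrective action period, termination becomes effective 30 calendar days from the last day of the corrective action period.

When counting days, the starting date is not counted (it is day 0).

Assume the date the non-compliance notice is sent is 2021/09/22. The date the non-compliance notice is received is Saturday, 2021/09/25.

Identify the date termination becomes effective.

The last day of the corrective action period: 2021/09/25 + 81 days = 2021/12/15.
The date termination becomes effective: 30 calendar days after 2021/12/15 is 2022/01/14.

2022/01/14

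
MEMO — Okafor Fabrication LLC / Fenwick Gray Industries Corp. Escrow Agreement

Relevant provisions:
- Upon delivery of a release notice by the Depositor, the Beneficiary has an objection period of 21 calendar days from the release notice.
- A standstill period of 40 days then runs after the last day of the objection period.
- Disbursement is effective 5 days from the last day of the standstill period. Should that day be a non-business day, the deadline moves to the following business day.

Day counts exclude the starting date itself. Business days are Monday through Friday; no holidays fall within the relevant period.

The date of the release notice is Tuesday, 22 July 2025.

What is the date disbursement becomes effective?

The last day of the objection period: 21 calendar days after 22 July 2025 is 12 August 2025.
Adding 40 calendar days to 12 August 2025 gives 21 September 2025, which is the last day of the standstill period.
Adding 5 calendar days to 21 September 2025 gives 26 September 2025, which is the date disbursement becomes effective. 26 September 2025 is a Friday, so no roll-forward applies.

26 September 2025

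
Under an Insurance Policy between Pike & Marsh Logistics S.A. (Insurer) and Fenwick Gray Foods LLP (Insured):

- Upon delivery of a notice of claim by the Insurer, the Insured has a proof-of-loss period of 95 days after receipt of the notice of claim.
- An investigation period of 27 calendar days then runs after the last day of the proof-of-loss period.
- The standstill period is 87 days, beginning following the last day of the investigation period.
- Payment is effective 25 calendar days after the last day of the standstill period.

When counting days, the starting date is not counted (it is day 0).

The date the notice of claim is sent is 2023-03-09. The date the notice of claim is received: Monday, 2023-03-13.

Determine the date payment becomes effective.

The last day of the proof-of-loss period: 95 calendar days after 2023-03-13 is 2023-06-16.
Adding 27 calendar days to 2023-06-16 gives 2023-07-13, which is the last day of the investigation period.
The last day of the standstill period: 2023-07-13 + 87 days = 2023-10-08.
The date payment becomes effective: 2023-10-08 + 25 days = 2023-11-02.

2023-11-02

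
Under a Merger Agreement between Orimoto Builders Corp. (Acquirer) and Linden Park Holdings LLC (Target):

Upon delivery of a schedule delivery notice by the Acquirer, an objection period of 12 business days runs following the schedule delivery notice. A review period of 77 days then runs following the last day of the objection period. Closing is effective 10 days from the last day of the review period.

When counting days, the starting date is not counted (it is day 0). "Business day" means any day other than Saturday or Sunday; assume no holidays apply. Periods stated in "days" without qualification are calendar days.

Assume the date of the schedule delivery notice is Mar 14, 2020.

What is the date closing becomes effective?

From Saturday, Mar 14, 2020, 12 business days (Mar 16, Mar 17, Mar 18, Mar 19, …, Mar 27, Mar 30, Mar 31, skipping weekends) brings us to Tuesday, Mar 31, 2020, which is the last day of the objection period.
The last day of the review period: Mar 31, 2020 + 77 days = Jun 16, 2020.
The date closing becomes effective: 10 calendar days after Jun 16, 2020 is Jun 26, 2020.

Jun 26, 2020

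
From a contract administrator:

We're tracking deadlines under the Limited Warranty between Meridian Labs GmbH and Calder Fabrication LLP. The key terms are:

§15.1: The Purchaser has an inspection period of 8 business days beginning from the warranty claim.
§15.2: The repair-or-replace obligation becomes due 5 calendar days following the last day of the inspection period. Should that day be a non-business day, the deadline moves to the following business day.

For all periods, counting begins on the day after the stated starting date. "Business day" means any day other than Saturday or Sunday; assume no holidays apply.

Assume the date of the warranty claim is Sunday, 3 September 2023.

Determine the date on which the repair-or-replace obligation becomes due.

From Sunday, 3 September 2023, 8 business days (Sep 4, Sep 5, Sep 6, Sep 7, Sep 8, Sep 11, Sep 12, Sep 13, skipping weekends) brings us to Wednesday, 13 September 2023, which is the last day of the inspection period.
The date on which the repair-or-replace obligation becomes due: 5 calendar days after 13 September 2023 is 18 September 2023. 18 September 2023 is a Monday, so no roll-forward applies.

18 September 2023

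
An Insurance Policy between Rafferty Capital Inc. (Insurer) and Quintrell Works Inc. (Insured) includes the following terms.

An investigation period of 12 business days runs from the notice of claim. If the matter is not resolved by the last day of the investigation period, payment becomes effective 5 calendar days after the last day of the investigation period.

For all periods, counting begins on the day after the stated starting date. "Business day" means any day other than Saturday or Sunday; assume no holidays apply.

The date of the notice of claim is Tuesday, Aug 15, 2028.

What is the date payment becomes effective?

Sep 5, 2028

The last day of the investigation period: counting 12 business days from Tuesday, Aug 15, 2028 (Aug 16, Aug 17, Aug 18, Aug 21, …, Aug 29, Aug 30, Aug 31, skipping weekends) reaches Thursday, Aug 31, 2028.
The date payment becomes effective: 5 calendar days after Aug 31, 2028 is Sep 5, 2028.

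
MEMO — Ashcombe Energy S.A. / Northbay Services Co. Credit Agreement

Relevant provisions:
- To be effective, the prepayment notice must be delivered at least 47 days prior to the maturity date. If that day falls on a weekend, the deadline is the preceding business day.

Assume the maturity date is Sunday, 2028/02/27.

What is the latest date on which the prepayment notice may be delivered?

2028/02/27 minus 47 days is 2028/01/11. That is a Tuesday, so no adjustment is needed.

2028/01/11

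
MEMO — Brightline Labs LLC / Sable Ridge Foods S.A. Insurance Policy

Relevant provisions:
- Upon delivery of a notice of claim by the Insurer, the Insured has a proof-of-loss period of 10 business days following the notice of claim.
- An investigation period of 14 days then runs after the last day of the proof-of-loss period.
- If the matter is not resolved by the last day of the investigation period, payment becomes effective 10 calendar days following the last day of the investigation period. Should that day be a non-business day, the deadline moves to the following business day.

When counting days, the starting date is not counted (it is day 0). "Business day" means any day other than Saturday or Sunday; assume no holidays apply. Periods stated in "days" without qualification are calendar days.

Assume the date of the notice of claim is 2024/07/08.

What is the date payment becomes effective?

The last day of the proof-of-loss period: 10 business days after Monday, 2024/07/08, skipping weekends — Jul 9, Jul 10, Jul 11, Jul 12, Jul 15, Jul 16, Jul 17, Jul 18, Jul 19, Jul 22 — lands on Monday, 2024/07/22.
The last day of the investigation period: 14 calendar days after 2024/07/22 is 2024/08/05.
The date payment becomes effective: 10 calendar days after 2024/08/05 is 2024/08/15. 2024/08/15 is a Thursday, so no roll-forward applies.

2024/08/15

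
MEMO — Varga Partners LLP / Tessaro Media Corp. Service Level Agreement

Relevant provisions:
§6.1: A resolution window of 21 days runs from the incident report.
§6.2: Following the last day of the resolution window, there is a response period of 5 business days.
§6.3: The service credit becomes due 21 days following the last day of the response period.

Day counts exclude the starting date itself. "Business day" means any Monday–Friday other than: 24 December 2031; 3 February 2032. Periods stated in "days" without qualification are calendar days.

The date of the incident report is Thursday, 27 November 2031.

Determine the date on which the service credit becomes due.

16 January 2032

The last day of the resolution window: 27 November 2031 + 21 days = 18 December 2031.
From Thursday, 18 December 2031, 5 business days (Dec 19, Dec 22, Dec 23, Dec 25, Dec 26, skipping weekends and the listed holiday on Dec 24) brings us to Friday, 26 December 2031, which is the last day of the response period.
The date on which the service credit becomes due: 26 December 2031 + 21 days = 16 January 2032.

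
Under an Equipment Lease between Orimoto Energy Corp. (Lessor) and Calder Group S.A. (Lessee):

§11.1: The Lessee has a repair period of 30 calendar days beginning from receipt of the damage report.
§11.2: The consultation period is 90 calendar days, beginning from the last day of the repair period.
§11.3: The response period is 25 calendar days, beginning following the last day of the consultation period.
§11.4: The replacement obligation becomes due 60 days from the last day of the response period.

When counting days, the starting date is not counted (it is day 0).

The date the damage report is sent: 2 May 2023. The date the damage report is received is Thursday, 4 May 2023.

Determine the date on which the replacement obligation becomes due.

25 November 2023

The last day of the repair period: 30 calendar days after 4 May 2023 is 3 June 2023.
Adding 90 calendar days to 3 June 2023 gives 1 September 2023, which is the last day of the consultation period.
The last day of the response period: 1 September 2023 + 25 days = 26 September 2023.
The date on which the replacement obligation becomes due: 26 September 2023 + 60 days = 25 November 2023.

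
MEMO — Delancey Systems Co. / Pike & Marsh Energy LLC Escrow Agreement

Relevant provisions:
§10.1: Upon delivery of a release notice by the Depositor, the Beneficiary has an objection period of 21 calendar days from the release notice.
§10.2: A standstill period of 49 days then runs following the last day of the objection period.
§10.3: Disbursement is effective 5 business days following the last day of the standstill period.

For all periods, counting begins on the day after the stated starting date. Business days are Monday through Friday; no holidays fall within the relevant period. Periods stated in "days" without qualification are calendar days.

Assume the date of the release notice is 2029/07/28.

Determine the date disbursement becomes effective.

2029/10/12

The last day of the objection period: 21 calendar days after 2029/07/28 is 2029/08/18.
The last day of the standstill period: 2029/08/18 + 49 days = 2029/10/06.
From Saturday, 2029/10/06, 5 business days (Oct 8, Oct 9, Oct 10, Oct 11, Oct 12, skipping weekends) brings us to Friday, 2029/10/12, which is the date disbursement becomes effective.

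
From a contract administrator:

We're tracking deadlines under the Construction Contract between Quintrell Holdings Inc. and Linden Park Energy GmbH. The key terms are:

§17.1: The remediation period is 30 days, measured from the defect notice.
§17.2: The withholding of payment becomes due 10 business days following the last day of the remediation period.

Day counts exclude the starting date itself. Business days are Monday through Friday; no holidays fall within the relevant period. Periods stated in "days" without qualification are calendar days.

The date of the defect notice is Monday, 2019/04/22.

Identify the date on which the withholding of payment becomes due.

2019/06/05

Adding 30 calendar days to 2019/04/22 gives 2019/05/22, which is the last day of the remediation period.
The date on which the withholding of payment becomes due: 10 business days after Wednesday, 2019/05/22, skipping weekends — May 23, May 24, May 27, May 28, May 29, May 30, May 31, Jun 3, Jun 4, Jun 5 — lands on Wednesday, 2019/06/05.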